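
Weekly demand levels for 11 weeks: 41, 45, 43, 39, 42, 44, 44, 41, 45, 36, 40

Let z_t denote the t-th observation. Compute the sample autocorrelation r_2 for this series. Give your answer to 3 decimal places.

Mean z̄ = (41 + 45 + 43 + 39 + 42 + 44 + 44 + 41 + 45 + 36 + 40)/11 = 41.8182
Numerator Σ_{t=1}^{9}(z_t−z̄)(z_{t+2}−z̄) = -11.3388
Denominator Σ(z_t−z̄)² = 77.6364
r_2 = -11.3388 / 77.6364 = -0.146

-0.146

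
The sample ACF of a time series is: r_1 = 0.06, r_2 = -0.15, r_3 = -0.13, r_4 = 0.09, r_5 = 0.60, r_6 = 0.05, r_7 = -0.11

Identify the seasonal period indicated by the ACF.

5

The largest autocorrelation is r_5 = 0.60; the remaining lags stay at or below 0.09.
The dominant spike at lag 5 indicates a seasonal period of 5.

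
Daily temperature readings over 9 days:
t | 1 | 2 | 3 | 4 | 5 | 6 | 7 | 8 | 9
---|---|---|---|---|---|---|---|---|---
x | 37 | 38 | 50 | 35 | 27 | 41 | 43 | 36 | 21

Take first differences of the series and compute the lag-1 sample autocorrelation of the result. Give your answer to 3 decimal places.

-0.056

First differences Δx: 1, 12, -15, -8, 14, 2, -7, -15
Mean of differences = -2.0000
Numerator Σ(Δx_t−Δx̄)(Δx_{t+1}−Δx̄) = -49.0000
Denominator Σ(Δx_t−Δx̄)² = 876.0000
r_1(Δx) = -49.0000 / 876.0000 = -0.056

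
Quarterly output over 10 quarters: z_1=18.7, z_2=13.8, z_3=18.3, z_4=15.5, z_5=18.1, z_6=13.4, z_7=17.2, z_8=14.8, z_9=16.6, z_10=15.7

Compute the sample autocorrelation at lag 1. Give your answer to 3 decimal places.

Mean z̄ = (18.7 + 13.8 + 18.3 + 15.5 + 18.1 + 13.4 + 17.2 + 14.8 + 16.6 + 15.7)/10 = 16.2100
Numerator Σ_{t=1}^{9}(z_t−z̄)(z_{t+1}−z̄) = -24.1011
Denominator Σ(z_t−z̄)² = 31.7290
r_1 = -24.1011 / 31.7290 = -0.760

-0.760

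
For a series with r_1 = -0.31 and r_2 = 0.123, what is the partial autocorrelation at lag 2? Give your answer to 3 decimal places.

0.030

φ_{22} = (r_2 − r_1²) / (1 − r_1²)
r_1² = (-0.31)² = 0.0961
Numerator = 0.123 − 0.0961 = 0.0269; denominator = 1 − 0.0961 = 0.9039
φ_{22} = 0.0269 / 0.9039 = 0.030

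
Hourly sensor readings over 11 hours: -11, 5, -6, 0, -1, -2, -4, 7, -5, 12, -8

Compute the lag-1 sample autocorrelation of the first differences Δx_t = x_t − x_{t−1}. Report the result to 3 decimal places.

First differences Δx: 16, -11, 6, -1, -1, -2, 11, -12, 17, -20
Mean of differences = 0.3000
Numerator Σ(Δx_t−Δx̄)(Δx_{t+1}−Δx̄) = -945.1900
Denominator Σ(Δx_t−Δx̄)² = 1372.1000
r_1(Δx) = -945.1900 / 1372.1000 = -0.689

-0.689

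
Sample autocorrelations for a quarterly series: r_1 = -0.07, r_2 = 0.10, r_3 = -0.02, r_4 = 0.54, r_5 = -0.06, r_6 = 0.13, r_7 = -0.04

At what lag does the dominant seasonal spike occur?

The largest autocorrelation is r_4 = 0.54; the remaining lags stay at or below 0.13.
The dominant spike at lag 4 indicates a seasonal period of 4.

4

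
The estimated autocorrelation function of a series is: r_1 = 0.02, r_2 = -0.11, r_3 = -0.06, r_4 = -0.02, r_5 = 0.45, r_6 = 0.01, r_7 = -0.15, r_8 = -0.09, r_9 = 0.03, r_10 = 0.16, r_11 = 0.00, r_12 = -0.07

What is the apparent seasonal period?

5

The largest autocorrelation is r_5 = 0.45, with a weaker echo at lag 10 (0.16); the remaining lags stay at or below 0.03.
The dominant spike at lag 5 indicates a seasonal period of 5.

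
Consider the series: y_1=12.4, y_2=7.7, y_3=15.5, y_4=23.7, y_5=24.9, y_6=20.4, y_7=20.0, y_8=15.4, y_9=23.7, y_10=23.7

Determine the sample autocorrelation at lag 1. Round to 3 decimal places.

Mean ȳ = (12.4 + 7.7 + 15.5 + 23.7 + 24.9 + 20.4 + 20.0 + 15.4 + 23.7 + 23.7)/10 = 18.7400
Numerator Σ_{t=1}^{9}(y_t−ȳ)(y_{t+1}−ȳ) = 136.3904
Denominator Σ(y_t−ȳ)² = 299.8240
r_1 = 136.3904 / 299.8240 = 0.455

0.455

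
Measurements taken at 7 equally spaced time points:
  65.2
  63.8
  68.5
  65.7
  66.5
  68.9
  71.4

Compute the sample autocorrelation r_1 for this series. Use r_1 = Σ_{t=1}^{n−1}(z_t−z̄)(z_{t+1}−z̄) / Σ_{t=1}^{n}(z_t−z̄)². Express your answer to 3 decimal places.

Mean z̄ = (65.2 + 63.8 + 68.5 + 65.7 + 66.5 + 68.9 + 71.4)/7 = 67.1429
Deviations from mean: -1.9429, -3.3429, 1.3571, -1.4429, -0.6429, 1.7571, 4.2571
Σ(z_t−z̄)(z_{t+1}−z̄) = (6.4947) + (-4.5367) + (-1.9582) + (0.9276) + (-1.1296) + (7.4804) = 7.2782
Denominator Σ(z_t−z̄)² = 40.4971
r_1 = 7.2782 / 40.4971 = 0.180

0.180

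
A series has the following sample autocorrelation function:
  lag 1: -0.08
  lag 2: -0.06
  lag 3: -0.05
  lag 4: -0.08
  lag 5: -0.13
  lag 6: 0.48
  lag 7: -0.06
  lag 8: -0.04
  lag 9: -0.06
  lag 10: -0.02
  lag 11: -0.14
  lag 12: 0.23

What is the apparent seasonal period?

6

The largest autocorrelation is r_6 = 0.48, with a weaker echo at lag 12 (0.23); the remaining lags stay at or below -0.02.
The dominant spike at lag 6 indicates a seasonal period of 6.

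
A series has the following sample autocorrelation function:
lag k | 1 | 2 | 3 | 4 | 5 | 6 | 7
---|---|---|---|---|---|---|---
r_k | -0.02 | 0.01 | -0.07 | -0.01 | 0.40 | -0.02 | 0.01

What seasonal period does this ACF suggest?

The largest autocorrelation is r_5 = 0.40; the remaining lags stay at or below 0.01.
The dominant spike at lag 5 indicates a seasonal period of 5.

5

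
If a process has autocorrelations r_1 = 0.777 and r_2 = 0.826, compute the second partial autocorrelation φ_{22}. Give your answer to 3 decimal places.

0.561

φ_{22} = (r_2 − r_1²) / (1 − r_1²)
r_1² = (0.777)² = 0.603729
Numerator = 0.826 − 0.6037 = 0.2223; denominator = 1 − 0.6037 = 0.3963
φ_{22} = 0.2223 / 0.3963 = 0.561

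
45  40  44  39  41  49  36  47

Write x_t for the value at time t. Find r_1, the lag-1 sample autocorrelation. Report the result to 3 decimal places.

-0.676

Mean x̄ = (45 + 40 + 44 + 39 + 41 + 49 + 36 + 47)/8 = 42.6250
Deviations from mean: 2.3750, -2.6250, 1.3750, -3.6250, -1.6250, 6.3750, -6.6250, 4.3750
Σ(x_t−x̄)(x_{t+1}−x̄) = (-6.2344) + (-3.6094) + (-4.9844) + (5.8906) + (-10.3594) + (-42.2344) + (-28.9844) = -90.5156
Denominator Σ(x_t−x̄)² = 133.8750
r_1 = -90.5156 / 133.8750 = -0.676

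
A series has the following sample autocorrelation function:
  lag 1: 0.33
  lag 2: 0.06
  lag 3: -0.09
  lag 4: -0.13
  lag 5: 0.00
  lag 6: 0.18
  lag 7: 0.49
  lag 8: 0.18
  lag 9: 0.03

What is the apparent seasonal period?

The largest autocorrelation is r_7 = 0.49; the remaining lags stay at or below 0.33. The elevated value at lag 1 (0.33), dropping to 0.06 at lag 2, reflects decaying short-term dependence rather than seasonality.
The dominant spike at lag 7 indicates a seasonal period of 7.

7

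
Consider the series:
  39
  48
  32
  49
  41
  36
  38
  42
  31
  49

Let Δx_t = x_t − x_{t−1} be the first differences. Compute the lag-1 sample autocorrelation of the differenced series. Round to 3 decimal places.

-0.632

First differences Δx: 9, -16, 17, -8, -5, 2, 4, -11, 18
Mean of differences = 1.1111
Numerator Σ(Δx_t−Δx̄)(Δx_{t+1}−Δx̄) = -738.3457
Denominator Σ(Δx_t−Δx̄)² = 1168.8889
r_1(Δx) = -738.3457 / 1168.8889 = -0.632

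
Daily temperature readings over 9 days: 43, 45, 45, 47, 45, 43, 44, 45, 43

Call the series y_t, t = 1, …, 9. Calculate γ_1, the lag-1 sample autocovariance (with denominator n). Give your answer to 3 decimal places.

Mean ȳ = (43 + 45 + 45 + 47 + 45 + 43 + 44 + 45 + 43)/9 = 44.4444
Σ_{t=1}^{8}(y_t−ȳ)(y_{t+1}−ȳ) = 1.1358
γ_1 = 1.1358 / 9 = 0.126

0.126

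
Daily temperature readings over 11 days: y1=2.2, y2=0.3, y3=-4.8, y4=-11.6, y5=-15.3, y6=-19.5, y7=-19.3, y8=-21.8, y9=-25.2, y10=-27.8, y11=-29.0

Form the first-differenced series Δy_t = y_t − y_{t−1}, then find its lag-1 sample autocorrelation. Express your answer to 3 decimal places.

0.189

First differences Δy: -1.9, -5.1, -6.8, -3.7, -4.2, 0.2, -2.5, -3.4, -2.6, -1.2
Mean of differences = -3.1200
Numerator Σ(Δy_t−Δȳ)(Δy_{t+1}−Δȳ) = 6.7836
Denominator Σ(Δy_t−Δȳ)² = 35.8960
r_1(Δy) = 6.7836 / 35.8960 = 0.189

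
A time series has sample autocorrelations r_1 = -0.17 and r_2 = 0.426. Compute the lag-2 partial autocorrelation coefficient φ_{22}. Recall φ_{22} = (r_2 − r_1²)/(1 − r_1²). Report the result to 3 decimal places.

φ_{22} = (r_2 − r_1²) / (1 − r_1²)
r_1² = (-0.17)² = 0.0289
Numerator = 0.426 − 0.0289 = 0.3971; denominator = 1 − 0.0289 = 0.9711
φ_{22} = 0.3971 / 0.9711 = 0.409

0.409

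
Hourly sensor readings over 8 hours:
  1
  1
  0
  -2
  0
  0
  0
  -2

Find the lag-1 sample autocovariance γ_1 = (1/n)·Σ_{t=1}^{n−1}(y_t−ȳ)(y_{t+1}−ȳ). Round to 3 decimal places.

Mean ȳ = (1 + 1 + 0 − 2 + 0 + 0 + 0 − 2)/8 = -0.2500
Deviations: 1.2500, 1.2500, 0.2500, -1.7500, 0.2500, 0.2500, 0.2500, -1.7500
Σ_{t=1}^{7}(y_t−ȳ)(y_{t+1}−ȳ) = 0.6875
γ_1 = 0.6875 / 8 = 0.086

0.086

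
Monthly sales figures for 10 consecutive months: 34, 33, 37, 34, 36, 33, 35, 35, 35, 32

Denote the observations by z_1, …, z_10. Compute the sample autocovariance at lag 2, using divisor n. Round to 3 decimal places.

Mean z̄ = (34 + 33 + 37 + 34 + 36 + 33 + 35 + 35 + 35 + 32)/10 = 34.4000
Σ_{t=1}^{8}(z_t−z̄)(z_{t+2}−z̄) = 3.2800
γ_2 = 3.2800 / 10 = 0.328

0.328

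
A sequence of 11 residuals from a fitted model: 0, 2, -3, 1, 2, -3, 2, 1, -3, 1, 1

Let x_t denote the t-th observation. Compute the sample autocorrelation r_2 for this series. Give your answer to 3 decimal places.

-0.320

Mean x̄ = (0 + 2 − 3 + 1 + 2 − 3 + 2 + 1 − 3 + 1 + 1)/11 = 0.0909
Numerator Σ_{t=1}^{9}(x_t−x̄)(x_{t+2}−x̄) = -13.7438
Denominator Σ(x_t−x̄)² = 42.9091
r_2 = -13.7438 / 42.9091 = -0.320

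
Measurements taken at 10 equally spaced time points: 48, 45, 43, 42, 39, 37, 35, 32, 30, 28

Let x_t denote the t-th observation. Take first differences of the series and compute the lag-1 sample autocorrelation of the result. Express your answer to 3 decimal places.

First differences Δx: -3, -2, -1, -3, -2, -2, -3, -2, -2
Mean of differences = -2.2222
Numerator Σ(Δx_t−Δx̄)(Δx_{t+1}−Δx̄) = -1.2716
Denominator Σ(Δx_t−Δx̄)² = 3.5556
r_1(Δx) = -1.2716 / 3.5556 = -0.358

-0.358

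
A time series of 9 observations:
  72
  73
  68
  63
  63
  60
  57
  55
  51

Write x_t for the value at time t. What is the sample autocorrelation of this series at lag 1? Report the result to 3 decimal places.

0.659

Mean x̄ = (72 + 73 + 68 + 63 + 63 + 60 + 57 + 55 + 51)/9 = 62.4444
Numerator Σ_{t=1}^{8}(x_t−x̄)(x_{t+1}−x̄) = 300.5802
Denominator Σ(x_t−x̄)² = 456.2222
r_1 = 300.5802 / 456.2222 = 0.659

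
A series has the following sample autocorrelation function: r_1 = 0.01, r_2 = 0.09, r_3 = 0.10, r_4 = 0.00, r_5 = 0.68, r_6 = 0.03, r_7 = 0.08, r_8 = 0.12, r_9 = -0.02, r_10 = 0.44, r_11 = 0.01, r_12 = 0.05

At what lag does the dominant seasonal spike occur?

5

The largest autocorrelation is r_5 = 0.68, with a weaker echo at lag 10 (0.44); the remaining lags stay at or below 0.12.
The dominant spike at lag 5 indicates a seasonal period of 5.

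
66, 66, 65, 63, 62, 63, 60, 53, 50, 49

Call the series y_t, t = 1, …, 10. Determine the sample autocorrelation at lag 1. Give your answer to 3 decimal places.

Mean ȳ = (66 + 66 + 65 + 63 + 62 + 63 + 60 + 53 + 50 + 49)/10 = 59.7000
Numerator Σ_{t=1}^{9}(y_t−ȳ)(y_{t+1}−ȳ) = 273.5100
Denominator Σ(y_t−ȳ)² = 388.1000
r_1 = 273.5100 / 388.1000 = 0.705

0.705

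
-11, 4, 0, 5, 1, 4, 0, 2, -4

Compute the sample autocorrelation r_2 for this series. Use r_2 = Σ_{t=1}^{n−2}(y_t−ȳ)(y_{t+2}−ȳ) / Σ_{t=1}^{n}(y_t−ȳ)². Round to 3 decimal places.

0.236

Mean ȳ = (-11 + 4 + 0 + 5 + 1 + 4 + 0 + 2 − 4)/9 = 0.1111
Numerator Σ_{t=1}^{7}(y_t−ȳ)(y_{t+2}−ȳ) = 46.8642
Denominator Σ(y_t−ȳ)² = 198.8889
r_2 = 46.8642 / 198.8889 = 0.236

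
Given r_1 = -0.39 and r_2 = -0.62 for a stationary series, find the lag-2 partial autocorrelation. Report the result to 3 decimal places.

φ_{22} = (r_2 − r_1²) / (1 − r_1²)
r_1² = (-0.39)² = 0.1521
Numerator = -0.62 − 0.1521 = -0.7721; denominator = 1 − 0.1521 = 0.8479
φ_{22} = -0.7721 / 0.8479 = -0.911

-0.911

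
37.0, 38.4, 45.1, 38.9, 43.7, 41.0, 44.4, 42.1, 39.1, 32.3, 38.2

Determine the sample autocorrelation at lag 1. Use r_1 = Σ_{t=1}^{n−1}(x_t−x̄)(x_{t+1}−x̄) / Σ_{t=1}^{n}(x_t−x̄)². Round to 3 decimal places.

Mean x̄ = (37.0 + 38.4 + 45.1 + 38.9 + 43.7 + 41.0 + 44.4 + 42.1 + 39.1 + 32.3 + 38.2)/11 = 40.0182
Numerator Σ_{t=1}^{10}(x_t−x̄)(x_{t+1}−x̄) = 23.1088
Denominator Σ(x_t−x̄)² = 140.5764
r_1 = 23.1088 / 140.5764 = 0.164

0.164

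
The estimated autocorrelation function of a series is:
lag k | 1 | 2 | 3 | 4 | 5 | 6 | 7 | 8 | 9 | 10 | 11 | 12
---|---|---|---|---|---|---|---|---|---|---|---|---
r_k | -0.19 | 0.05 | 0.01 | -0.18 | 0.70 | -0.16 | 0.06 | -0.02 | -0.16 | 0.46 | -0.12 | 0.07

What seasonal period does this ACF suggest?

The largest autocorrelation is r_5 = 0.70, with a weaker echo at lag 10 (0.46); the remaining lags stay at or below 0.07.
The dominant spike at lag 5 indicates a seasonal period of 5.

5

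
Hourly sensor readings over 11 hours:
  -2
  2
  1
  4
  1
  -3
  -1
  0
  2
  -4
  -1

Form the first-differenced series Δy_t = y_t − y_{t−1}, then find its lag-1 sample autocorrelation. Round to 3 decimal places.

First differences Δy: 4, -1, 3, -3, -4, 2, 1, 2, -6, 3
Mean of differences = 0.1000
Numerator Σ(Δy_t−Δȳ)(Δy_{t+1}−Δȳ) = -37.4100
Denominator Σ(Δy_t−Δȳ)² = 104.9000
r_1(Δy) = -37.4100 / 104.9000 = -0.357

-0.357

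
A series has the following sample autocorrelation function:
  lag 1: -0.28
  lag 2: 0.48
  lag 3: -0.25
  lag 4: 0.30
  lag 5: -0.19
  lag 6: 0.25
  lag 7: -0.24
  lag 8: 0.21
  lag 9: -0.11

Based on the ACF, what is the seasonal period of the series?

The largest autocorrelation is r_2 = 0.48, with weaker echoes at lags 4 (0.30), 6 (0.25) and 8 (0.21); the remaining lags stay at or below -0.11.
The dominant spike at lag 2 indicates a seasonal period of 2.

2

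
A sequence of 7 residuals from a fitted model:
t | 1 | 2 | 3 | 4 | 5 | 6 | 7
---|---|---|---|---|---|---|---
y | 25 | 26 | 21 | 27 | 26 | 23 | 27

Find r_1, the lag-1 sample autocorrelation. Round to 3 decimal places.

-0.533

Mean ȳ = (25 + 26 + 21 + 27 + 26 + 23 + 27)/7 = 25.0000
Σ(y_t−ȳ)(y_{t+1}−ȳ) = (0.0000) + (-4.0000) + (-8.0000) + (2.0000) + (-2.0000) + (-4.0000) = -16.0000
Denominator Σ(y_t−ȳ)² = 30.0000
r_1 = -16.0000 / 30.0000 = -0.533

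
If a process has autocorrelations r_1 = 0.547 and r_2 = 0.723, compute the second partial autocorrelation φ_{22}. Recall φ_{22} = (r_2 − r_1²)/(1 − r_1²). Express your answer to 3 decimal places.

φ_{22} = (r_2 − r_1²) / (1 − r_1²)
r_1² = (0.547)² = 0.299209
Numerator = 0.723 − 0.2992 = 0.4238; denominator = 1 − 0.2992 = 0.7008
φ_{22} = 0.4238 / 0.7008 = 0.605

0.605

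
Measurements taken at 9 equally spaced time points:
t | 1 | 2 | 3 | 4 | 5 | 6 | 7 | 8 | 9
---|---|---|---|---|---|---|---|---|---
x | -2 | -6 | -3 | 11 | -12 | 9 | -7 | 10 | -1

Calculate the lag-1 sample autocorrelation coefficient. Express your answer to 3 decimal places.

Mean x̄ = (-2 − 6 − 3 + 11 − 12 + 9 − 7 + 10 − 1)/9 = -0.1111
Numerator Σ_{t=1}^{8}(x_t−x̄)(x_{t+1}−x̄) = -385.7901
Denominator Σ(x_t−x̄)² = 544.8889
r_1 = -385.7901 / 544.8889 = -0.708

-0.708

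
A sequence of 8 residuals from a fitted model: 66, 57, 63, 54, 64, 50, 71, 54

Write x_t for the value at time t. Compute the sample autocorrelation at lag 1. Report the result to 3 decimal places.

Mean x̄ = (66 + 57 + 63 + 54 + 64 + 50 + 71 + 54)/8 = 59.8750
Numerator Σ_{t=1}^{7}(x_t−x̄)(x_{t+1}−x̄) = -285.1406
Denominator Σ(x_t−x̄)² = 362.8750
r_1 = -285.1406 / 362.8750 = -0.786

-0.786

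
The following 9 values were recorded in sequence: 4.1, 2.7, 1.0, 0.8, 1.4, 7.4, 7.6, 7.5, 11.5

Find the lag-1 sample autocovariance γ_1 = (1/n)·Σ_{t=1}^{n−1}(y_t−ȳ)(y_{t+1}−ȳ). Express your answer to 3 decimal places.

Mean ȳ = (4.1 + 2.7 + 1.0 + 0.8 + 1.4 + 7.4 + 7.6 + 7.5 + 11.5)/9 = 4.8889
Σ_{t=1}^{8}(y_t−ȳ)(y_{t+1}−ȳ) = 62.7943
γ_1 = 62.7943 / 9 = 6.977

6.977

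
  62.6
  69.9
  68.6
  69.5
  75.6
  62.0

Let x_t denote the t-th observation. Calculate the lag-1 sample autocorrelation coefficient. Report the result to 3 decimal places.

-0.332

Mean x̄ = (62.6 + 69.9 + 68.6 + 69.5 + 75.6 + 62.0)/6 = 68.0333
Deviations from mean: -5.4333, 1.8667, 0.5667, 1.4667, 7.5667, -6.0333
Numerator Σ_{t=1}^{5}(x_t−x̄)(x_{t+1}−x̄) = -42.8078
Denominator Σ(x_t−x̄)² = 129.1333
r_1 = -42.8078 / 129.1333 = -0.332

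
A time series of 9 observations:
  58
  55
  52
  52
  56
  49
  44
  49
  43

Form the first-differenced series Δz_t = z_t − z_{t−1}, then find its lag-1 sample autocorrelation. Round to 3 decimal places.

First differences Δz: -3, -3, 0, 4, -7, -5, 5, -6
Mean of differences = -1.8750
Numerator Σ(Δz_t−Δz̄)(Δz_{t+1}−Δz̄) = -53.7656
Denominator Σ(Δz_t−Δz̄)² = 140.8750
r_1(Δz) = -53.7656 / 140.8750 = -0.382

-0.382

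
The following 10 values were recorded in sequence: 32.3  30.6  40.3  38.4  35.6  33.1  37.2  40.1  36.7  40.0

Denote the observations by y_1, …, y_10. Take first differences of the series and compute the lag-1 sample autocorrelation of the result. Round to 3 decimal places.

-0.308

First differences Δy: -1.7, 9.7, -1.9, -2.8, -2.5, 4.1, 2.9, -3.4, 3.3
Mean of differences = 0.8556
Numerator Σ(Δy_t−Δȳ)(Δy_{t+1}−Δȳ) = -47.9909
Denominator Σ(Δy_t−Δȳ)² = 155.7622
r_1(Δy) = -47.9909 / 155.7622 = -0.308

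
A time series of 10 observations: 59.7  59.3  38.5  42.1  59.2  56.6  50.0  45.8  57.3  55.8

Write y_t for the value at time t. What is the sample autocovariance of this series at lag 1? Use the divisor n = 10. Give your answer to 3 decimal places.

Mean ȳ = (59.7 + 59.3 + 38.5 + 42.1 + 59.2 + 56.6 + 50.0 + 45.8 + 57.3 + 55.8)/10 = 52.4300
Σ_{t=1}^{9}(y_t−ȳ)(y_{t+1}−ȳ) = 46.5411
γ_1 = 46.5411 / 10 = 4.654

4.654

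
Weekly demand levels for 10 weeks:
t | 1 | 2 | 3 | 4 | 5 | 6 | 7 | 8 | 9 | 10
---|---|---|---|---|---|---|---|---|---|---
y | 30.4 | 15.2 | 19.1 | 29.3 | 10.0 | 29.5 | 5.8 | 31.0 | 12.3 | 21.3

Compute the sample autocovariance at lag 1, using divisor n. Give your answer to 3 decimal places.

Mean ȳ = (30.4 + 15.2 + 19.1 + 29.3 + 10.0 + 29.5 + 5.8 + 31.0 + 12.3 + 21.3)/10 = 20.3900
Σ_{t=1}^{9}(y_t−ȳ)(y_{t+1}−ȳ) = -624.8901
γ_1 = -624.8901 / 10 = -62.489

-62.489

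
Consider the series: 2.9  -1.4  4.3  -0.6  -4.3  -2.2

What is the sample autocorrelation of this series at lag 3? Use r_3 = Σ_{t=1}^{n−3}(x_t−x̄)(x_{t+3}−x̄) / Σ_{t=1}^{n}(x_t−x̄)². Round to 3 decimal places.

Mean x̄ = (2.9 − 1.4 + 4.3 − 0.6 − 4.3 − 2.2)/6 = -0.2167
Deviations from mean: 3.1167, -1.1833, 4.5167, -0.3833, -4.0833, -1.9833
Σ(x_t−x̄)(x_{t+3}−x̄) = (-1.1947) + (4.8319) + (-8.9581) = -5.3208
Denominator Σ(x_t−x̄)² = 52.2683
r_3 = -5.3208 / 52.2683 = -0.102

-0.102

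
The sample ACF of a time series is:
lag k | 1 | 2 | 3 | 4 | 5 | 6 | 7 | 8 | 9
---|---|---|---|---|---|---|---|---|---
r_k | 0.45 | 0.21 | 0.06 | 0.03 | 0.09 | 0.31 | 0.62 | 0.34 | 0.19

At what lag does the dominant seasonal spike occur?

7

The largest autocorrelation is r_7 = 0.62; the remaining lags stay at or below 0.45. The elevated value at lag 1 (0.45), dropping to 0.21 at lag 2, reflects decaying short-term dependence rather than seasonality.
The dominant spike at lag 7 indicates a seasonal period of 7.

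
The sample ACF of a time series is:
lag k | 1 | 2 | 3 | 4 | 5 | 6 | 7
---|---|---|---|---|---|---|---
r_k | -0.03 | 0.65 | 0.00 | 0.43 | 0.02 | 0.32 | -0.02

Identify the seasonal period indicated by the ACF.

2

The largest autocorrelation is r_2 = 0.65, with weaker echoes at lags 4 (0.43) and 6 (0.32); the remaining lags stay at or below 0.02.
The dominant spike at lag 2 indicates a seasonal period of 2.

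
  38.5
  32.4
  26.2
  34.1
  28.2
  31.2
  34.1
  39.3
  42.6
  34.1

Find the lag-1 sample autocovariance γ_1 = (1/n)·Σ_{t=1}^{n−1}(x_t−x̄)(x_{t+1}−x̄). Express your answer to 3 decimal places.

6.712

Mean x̄ = (38.5 + 32.4 + 26.2 + 34.1 + 28.2 + 31.2 + 34.1 + 39.3 + 42.6 + 34.1)/10 = 34.0700
Σ_{t=1}^{9}(x_t−x̄)(x_{t+1}−x̄) = 67.1181
γ_1 = 67.1181 / 10 = 6.712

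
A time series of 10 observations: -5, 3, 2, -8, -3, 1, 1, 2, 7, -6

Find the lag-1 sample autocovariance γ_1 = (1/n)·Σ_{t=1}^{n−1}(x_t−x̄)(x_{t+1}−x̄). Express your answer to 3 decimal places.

Mean x̄ = (-5 + 3 + 2 − 8 − 3 + 1 + 1 + 2 + 7 − 6)/10 = -0.6000
Σ_{t=1}^{9}(x_t−x̄)(x_{t+1}−x̄) = -26.3600
γ_1 = -26.3600 / 10 = -2.636

-2.636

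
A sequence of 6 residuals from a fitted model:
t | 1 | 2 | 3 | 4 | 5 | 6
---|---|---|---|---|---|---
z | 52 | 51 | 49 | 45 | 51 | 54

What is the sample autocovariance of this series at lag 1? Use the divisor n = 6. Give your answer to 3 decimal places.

Mean z̄ = (52 + 51 + 49 + 45 + 51 + 54)/6 = 50.3333
Deviations: 1.6667, 0.6667, -1.3333, -5.3333, 0.6667, 3.6667
Σ_{t=1}^{5}(z_t−z̄)(z_{t+1}−z̄) = 6.2222
γ_1 = 6.2222 / 6 = 1.037

1.037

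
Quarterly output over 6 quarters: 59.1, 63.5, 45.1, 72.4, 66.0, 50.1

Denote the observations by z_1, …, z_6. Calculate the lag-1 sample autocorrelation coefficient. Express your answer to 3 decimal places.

Mean z̄ = (59.1 + 63.5 + 45.1 + 72.4 + 66.0 + 50.1)/6 = 59.3667
Deviations from mean: -0.2667, 4.1333, -14.2667, 13.0333, 6.6333, -9.2667
Σ(z_t−z̄)(z_{t+1}−z̄) = (-1.1022) + (-58.9689) + (-185.9422) + (86.4544) + (-61.4689) = -221.0278
Denominator Σ(z_t−z̄)² = 520.4333
r_1 = -221.0278 / 520.4333 = -0.425

-0.425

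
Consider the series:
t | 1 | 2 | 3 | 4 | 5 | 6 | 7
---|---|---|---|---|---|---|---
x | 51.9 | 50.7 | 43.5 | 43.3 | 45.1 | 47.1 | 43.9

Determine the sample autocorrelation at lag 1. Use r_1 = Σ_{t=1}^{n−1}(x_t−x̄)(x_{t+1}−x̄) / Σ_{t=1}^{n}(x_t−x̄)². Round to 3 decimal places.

0.290

Mean x̄ = (51.9 + 50.7 + 43.5 + 43.3 + 45.1 + 47.1 + 43.9)/7 = 46.5000
Σ(x_t−x̄)(x_{t+1}−x̄) = (22.6800) + (-12.6000) + (9.6000) + (4.4800) + (-0.8400) + (-1.5600) = 21.7600
Denominator Σ(x_t−x̄)² = 75.1200
r_1 = 21.7600 / 75.1200 = 0.290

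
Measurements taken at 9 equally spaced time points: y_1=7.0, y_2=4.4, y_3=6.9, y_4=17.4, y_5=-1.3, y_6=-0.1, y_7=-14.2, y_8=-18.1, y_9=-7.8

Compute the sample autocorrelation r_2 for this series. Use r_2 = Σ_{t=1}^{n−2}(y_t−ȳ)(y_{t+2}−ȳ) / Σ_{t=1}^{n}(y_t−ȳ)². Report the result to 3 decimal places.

Mean ȳ = (7.0 + 4.4 + 6.9 + 17.4 − 1.3 − 0.1 − 14.2 − 18.1 − 7.8)/9 = -0.6444
Σ(y_t−ȳ)(y_{t+2}−ȳ) = (57.6731) + (91.0242) + (-4.9458) + (9.8242) + (8.8864) + (-9.5036) + (96.9975) = 249.9560
Denominator Σ(y_t−ȳ)² = 1006.7822
r_2 = 249.9560 / 1006.7822 = 0.248

0.248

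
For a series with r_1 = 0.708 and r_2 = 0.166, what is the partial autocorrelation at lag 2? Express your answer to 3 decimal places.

-0.672

φ_{22} = (r_2 − r_1²) / (1 − r_1²)
r_1² = (0.708)² = 0.501264
Numerator = 0.166 − 0.5013 = -0.3353; denominator = 1 − 0.5013 = 0.4987
φ_{22} = -0.3353 / 0.4987 = -0.672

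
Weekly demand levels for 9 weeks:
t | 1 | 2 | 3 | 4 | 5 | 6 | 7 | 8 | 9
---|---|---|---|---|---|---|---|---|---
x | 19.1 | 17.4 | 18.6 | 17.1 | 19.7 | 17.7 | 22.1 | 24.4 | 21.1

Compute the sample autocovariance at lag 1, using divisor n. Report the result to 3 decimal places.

2.202

Mean x̄ = (19.1 + 17.4 + 18.6 + 17.1 + 19.7 + 17.7 + 22.1 + 24.4 + 21.1)/9 = 19.6889
Σ_{t=1}^{8}(x_t−x̄)(x_{t+1}−x̄) = 19.8199
γ_1 = 19.8199 / 9 = 2.202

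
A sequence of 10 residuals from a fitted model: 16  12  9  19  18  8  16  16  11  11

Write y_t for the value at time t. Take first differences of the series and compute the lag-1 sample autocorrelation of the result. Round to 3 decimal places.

First differences Δy: -4, -3, 10, -1, -10, 8, 0, -5, 0
Mean of differences = -0.5556
Numerator Σ(Δy_t−Δȳ)(Δy_{t+1}−Δȳ) = -98.8642
Denominator Σ(Δy_t−Δȳ)² = 312.2222
r_1(Δy) = -98.8642 / 312.2222 = -0.317

-0.317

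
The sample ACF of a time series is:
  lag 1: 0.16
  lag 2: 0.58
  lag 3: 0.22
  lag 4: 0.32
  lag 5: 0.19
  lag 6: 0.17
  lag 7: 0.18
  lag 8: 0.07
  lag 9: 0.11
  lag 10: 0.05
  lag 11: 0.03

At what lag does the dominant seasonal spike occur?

The largest autocorrelation is r_2 = 0.58, with a weaker echo at lag 4 (0.32); the remaining lags stay at or below 0.22.
The dominant spike at lag 2 indicates a seasonal period of 2.

2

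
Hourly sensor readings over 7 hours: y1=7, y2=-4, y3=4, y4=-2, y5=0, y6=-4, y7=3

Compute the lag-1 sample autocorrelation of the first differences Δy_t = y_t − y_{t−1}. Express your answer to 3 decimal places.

-0.642

First differences Δy: -11, 8, -6, 2, -4, 7
Mean of differences = -0.6667
Numerator Σ(Δy_t−Δȳ)(Δy_{t+1}−Δȳ) = -184.4444
Denominator Σ(Δy_t−Δȳ)² = 287.3333
r_1(Δy) = -184.4444 / 287.3333 = -0.642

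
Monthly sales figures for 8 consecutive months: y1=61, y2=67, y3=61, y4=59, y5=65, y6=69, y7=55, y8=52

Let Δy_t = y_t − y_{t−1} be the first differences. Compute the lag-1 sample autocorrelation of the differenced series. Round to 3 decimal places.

First differences Δy: 6, -6, -2, 6, 4, -14, -3
Mean of differences = -1.2857
Numerator Σ(Δy_t−Δȳ)(Δy_{t+1}−Δȳ) = -43.0816
Denominator Σ(Δy_t−Δȳ)² = 321.4286
r_1(Δy) = -43.0816 / 321.4286 = -0.134

-0.134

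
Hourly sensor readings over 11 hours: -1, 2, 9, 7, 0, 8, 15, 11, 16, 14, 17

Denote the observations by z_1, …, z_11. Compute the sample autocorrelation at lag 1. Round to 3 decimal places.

0.465

Mean z̄ = (-1 + 2 + 9 + 7 + 0 + 8 + 15 + 11 + 16 + 14 + 17)/11 = 8.9091
Numerator Σ_{t=1}^{10}(z_t−z̄)(z_{t+1}−z̄) = 192.0826
Denominator Σ(z_t−z̄)² = 412.9091
r_1 = 192.0826 / 412.9091 = 0.465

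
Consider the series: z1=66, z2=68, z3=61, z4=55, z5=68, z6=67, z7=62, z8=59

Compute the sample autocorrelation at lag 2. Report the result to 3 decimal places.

-0.683

Mean z̄ = (66 + 68 + 61 + 55 + 68 + 67 + 62 + 59)/8 = 63.2500
Deviations from mean: 2.7500, 4.7500, -2.2500, -8.2500, 4.7500, 3.7500, -1.2500, -4.2500
Σ(z_t−z̄)(z_{t+2}−z̄) = (-6.1875) + (-39.1875) + (-10.6875) + (-30.9375) + (-5.9375) + (-15.9375) = -108.8750
Denominator Σ(z_t−z̄)² = 159.5000
r_2 = -108.8750 / 159.5000 = -0.683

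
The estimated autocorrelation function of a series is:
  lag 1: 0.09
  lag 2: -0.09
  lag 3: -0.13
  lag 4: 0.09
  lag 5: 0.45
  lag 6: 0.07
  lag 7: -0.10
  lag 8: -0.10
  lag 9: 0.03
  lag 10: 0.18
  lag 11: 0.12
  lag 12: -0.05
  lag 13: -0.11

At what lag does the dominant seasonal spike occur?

5

The largest autocorrelation is r_5 = 0.45, with a weaker echo at lag 10 (0.18); the remaining lags stay at or below 0.12.
The dominant spike at lag 5 indicates a seasonal period of 5.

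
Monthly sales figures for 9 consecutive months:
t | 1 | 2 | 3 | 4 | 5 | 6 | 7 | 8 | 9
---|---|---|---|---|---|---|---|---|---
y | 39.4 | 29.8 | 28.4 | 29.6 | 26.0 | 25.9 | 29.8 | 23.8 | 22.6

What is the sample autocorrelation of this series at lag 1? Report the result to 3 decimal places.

0.182

Mean ȳ = (39.4 + 29.8 + 28.4 + 29.6 + 26.0 + 25.9 + 29.8 + 23.8 + 22.6)/9 = 28.3667
Numerator Σ_{t=1}^{8}(y_t−ȳ)(y_{t+1}−ȳ) = 35.0756
Denominator Σ(y_t−ȳ)² = 193.1600
r_1 = 35.0756 / 193.1600 = 0.182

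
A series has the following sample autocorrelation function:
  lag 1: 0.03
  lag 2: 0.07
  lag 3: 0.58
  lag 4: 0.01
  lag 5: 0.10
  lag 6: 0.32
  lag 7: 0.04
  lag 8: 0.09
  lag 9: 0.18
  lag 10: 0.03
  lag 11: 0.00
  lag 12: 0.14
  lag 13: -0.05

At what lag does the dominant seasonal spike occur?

The largest autocorrelation is r_3 = 0.58, with weaker echoes at lags 6 (0.32) and 9 (0.18); the remaining lags stay at or below 0.14.
The dominant spike at lag 3 indicates a seasonal period of 3.

3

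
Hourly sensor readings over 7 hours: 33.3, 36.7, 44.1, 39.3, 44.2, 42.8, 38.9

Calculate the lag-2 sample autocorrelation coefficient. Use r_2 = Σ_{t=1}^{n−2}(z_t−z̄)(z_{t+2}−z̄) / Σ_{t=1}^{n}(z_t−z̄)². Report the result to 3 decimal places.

-0.138

Mean z̄ = (33.3 + 36.7 + 44.1 + 39.3 + 44.2 + 42.8 + 38.9)/7 = 39.9000
Numerator Σ_{t=1}^{5}(z_t−z̄)(z_{t+2}−z̄) = -13.7800
Denominator Σ(z_t−z̄)² = 99.7000
r_2 = -13.7800 / 99.7000 = -0.138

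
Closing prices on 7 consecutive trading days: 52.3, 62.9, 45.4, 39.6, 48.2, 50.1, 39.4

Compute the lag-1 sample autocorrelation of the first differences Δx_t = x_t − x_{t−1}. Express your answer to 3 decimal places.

-0.276

First differences Δx: 10.6, -17.5, -5.8, 8.6, 1.9, -10.7
Mean of differences = -2.1500
Numerator Σ(Δx_t−Δx̄)(Δx_{t+1}−Δx̄) = -170.0125
Denominator Σ(Δx_t−Δx̄)² = 616.5750
r_1(Δx) = -170.0125 / 616.5750 = -0.276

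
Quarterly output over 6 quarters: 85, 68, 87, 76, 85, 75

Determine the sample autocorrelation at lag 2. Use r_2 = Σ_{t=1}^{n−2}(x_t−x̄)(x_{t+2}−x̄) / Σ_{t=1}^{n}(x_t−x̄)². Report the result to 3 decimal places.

0.494

Mean x̄ = (85 + 68 + 87 + 76 + 85 + 75)/6 = 79.3333
Deviations from mean: 5.6667, -11.3333, 7.6667, -3.3333, 5.6667, -4.3333
Numerator Σ_{t=1}^{4}(x_t−x̄)(x_{t+2}−x̄) = 139.1111
Denominator Σ(x_t−x̄)² = 281.3333
r_2 = 139.1111 / 281.3333 = 0.494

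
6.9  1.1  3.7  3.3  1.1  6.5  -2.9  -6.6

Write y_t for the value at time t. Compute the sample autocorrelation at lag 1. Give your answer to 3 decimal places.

0.077

Mean ȳ = (6.9 + 1.1 + 3.7 + 3.3 + 1.1 + 6.5 − 2.9 − 6.6)/8 = 1.6375
Deviations from mean: 5.2625, -0.5375, 2.0625, 1.6625, -0.5375, 4.8625, -4.5375, -8.2375
Σ(y_t−ȳ)(y_{t+1}−ȳ) = (-2.8286) + (-1.1086) + (3.4289) + (-0.8936) + (-2.6136) + (-22.0636) + (37.3777) = 11.2986
Denominator Σ(y_t−ȳ)² = 147.3788
r_1 = 11.2986 / 147.3788 = 0.077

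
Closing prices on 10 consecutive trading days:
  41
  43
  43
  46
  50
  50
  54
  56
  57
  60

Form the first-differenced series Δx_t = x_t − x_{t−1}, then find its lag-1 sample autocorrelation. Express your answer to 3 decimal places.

First differences Δx: 2, 0, 3, 4, 0, 4, 2, 1, 3
Mean of differences = 2.1111
Numerator Σ(Δx_t−Δx̄)(Δx_{t+1}−Δx̄) = -9.0123
Denominator Σ(Δx_t−Δx̄)² = 18.8889
r_1(Δx) = -9.0123 / 18.8889 = -0.477

-0.477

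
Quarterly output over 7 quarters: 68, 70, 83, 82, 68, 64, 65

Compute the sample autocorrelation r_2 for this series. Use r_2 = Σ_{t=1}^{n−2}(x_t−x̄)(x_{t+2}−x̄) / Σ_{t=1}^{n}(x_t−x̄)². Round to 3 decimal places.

-0.410

Mean x̄ = (68 + 70 + 83 + 82 + 68 + 64 + 65)/7 = 71.4286
Numerator Σ_{t=1}^{5}(x_t−x̄)(x_{t+2}−x̄) = -150.9388
Denominator Σ(x_t−x̄)² = 367.7143
r_2 = -150.9388 / 367.7143 = -0.410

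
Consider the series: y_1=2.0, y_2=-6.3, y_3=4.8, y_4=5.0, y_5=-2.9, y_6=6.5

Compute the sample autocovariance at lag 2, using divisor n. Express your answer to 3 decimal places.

-3.797

Mean ȳ = (2.0 − 6.3 + 4.8 + 5.0 − 2.9 + 6.5)/6 = 1.5167
Σ_{t=1}^{4}(y_t−ȳ)(y_{t+2}−ȳ) = -22.7839
γ_2 = -22.7839 / 6 = -3.797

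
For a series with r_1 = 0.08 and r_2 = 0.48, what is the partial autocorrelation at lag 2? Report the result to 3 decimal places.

0.477

φ_{22} = (r_2 − r_1²) / (1 − r_1²)
r_1² = (0.08)² = 0.0064
Numerator = 0.48 − 0.0064 = 0.4736; denominator = 1 − 0.0064 = 0.9936
φ_{22} = 0.4736 / 0.9936 = 0.477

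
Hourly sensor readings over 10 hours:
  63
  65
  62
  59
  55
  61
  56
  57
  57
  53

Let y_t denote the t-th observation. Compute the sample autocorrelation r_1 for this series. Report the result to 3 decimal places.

0.374

Mean ȳ = (63 + 65 + 62 + 59 + 55 + 61 + 56 + 57 + 57 + 53)/10 = 58.8000
Numerator Σ_{t=1}^{9}(y_t−ȳ)(y_{t+1}−ȳ) = 49.9600
Denominator Σ(y_t−ȳ)² = 133.6000
r_1 = 49.9600 / 133.6000 = 0.374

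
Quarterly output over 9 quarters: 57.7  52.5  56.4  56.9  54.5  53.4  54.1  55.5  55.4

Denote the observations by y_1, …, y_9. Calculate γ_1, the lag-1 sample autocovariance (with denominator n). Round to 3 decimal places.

Mean ȳ = (57.7 + 52.5 + 56.4 + 56.9 + 54.5 + 53.4 + 54.1 + 55.5 + 55.4)/9 = 55.1556
Σ_{t=1}^{8}(y_t−ȳ)(y_{t+1}−ȳ) = -6.3098
γ_1 = -6.3098 / 9 = -0.701

-0.701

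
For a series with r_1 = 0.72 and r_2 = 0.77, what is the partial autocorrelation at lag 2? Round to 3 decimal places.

φ_{22} = (r_2 − r_1²) / (1 − r_1²)
r_1² = (0.72)² = 0.5184
Numerator = 0.77 − 0.5184 = 0.2516; denominator = 1 − 0.5184 = 0.4816
φ_{22} = 0.2516 / 0.4816 = 0.522

0.522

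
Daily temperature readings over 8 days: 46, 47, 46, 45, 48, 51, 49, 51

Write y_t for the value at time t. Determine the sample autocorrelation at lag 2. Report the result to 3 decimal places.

0.182

Mean ȳ = (46 + 47 + 46 + 45 + 48 + 51 + 49 + 51)/8 = 47.8750
Deviations from mean: -1.8750, -0.8750, -1.8750, -2.8750, 0.1250, 3.1250, 1.1250, 3.1250
Σ(y_t−ȳ)(y_{t+2}−ȳ) = (3.5156) + (2.5156) + (-0.2344) + (-8.9844) + (0.1406) + (9.7656) = 6.7188
Denominator Σ(y_t−ȳ)² = 36.8750
r_2 = 6.7188 / 36.8750 = 0.182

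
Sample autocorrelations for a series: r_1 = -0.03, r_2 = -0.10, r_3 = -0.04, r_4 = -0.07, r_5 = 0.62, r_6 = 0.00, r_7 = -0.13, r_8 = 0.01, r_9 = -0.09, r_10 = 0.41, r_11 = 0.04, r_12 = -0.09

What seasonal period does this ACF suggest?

5

The largest autocorrelation is r_5 = 0.62, with a weaker echo at lag 10 (0.41); the remaining lags stay at or below 0.04.
The dominant spike at lag 5 indicates a seasonal period of 5.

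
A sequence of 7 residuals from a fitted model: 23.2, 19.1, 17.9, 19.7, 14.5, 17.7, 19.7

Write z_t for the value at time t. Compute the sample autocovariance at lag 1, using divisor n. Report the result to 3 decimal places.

0.036

Mean z̄ = (23.2 + 19.1 + 17.9 + 19.7 + 14.5 + 17.7 + 19.7)/7 = 18.8286
Σ_{t=1}^{6}(z_t−z̄)(z_{t+1}−z̄) = 0.2549
γ_1 = 0.2549 / 7 = 0.036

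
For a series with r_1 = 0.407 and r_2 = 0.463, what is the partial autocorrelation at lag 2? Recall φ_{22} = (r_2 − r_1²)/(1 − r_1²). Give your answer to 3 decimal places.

φ_{22} = (r_2 − r_1²) / (1 − r_1²)
r_1² = (0.407)² = 0.165649
Numerator = 0.463 − 0.1656 = 0.2974; denominator = 1 − 0.1656 = 0.8344
φ_{22} = 0.2974 / 0.8344 = 0.356

0.356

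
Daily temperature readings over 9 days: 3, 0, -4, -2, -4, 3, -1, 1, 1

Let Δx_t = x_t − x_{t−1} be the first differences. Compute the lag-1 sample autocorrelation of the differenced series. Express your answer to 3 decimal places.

-0.491

First differences Δx: -3, -4, 2, -2, 7, -4, 2, 0
Mean of differences = -0.2500
Numerator Σ(Δx_t−Δx̄)(Δx_{t+1}−Δx̄) = -49.8125
Denominator Σ(Δx_t−Δx̄)² = 101.5000
r_1(Δx) = -49.8125 / 101.5000 = -0.491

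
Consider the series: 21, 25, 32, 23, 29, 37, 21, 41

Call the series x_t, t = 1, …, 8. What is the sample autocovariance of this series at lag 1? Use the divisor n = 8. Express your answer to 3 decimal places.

-20.096

Mean x̄ = (21 + 25 + 32 + 23 + 29 + 37 + 21 + 41)/8 = 28.6250
Deviations: -7.6250, -3.6250, 3.3750, -5.6250, 0.3750, 8.3750, -7.6250, 12.3750
Σ_{t=1}^{7}(x_t−x̄)(x_{t+1}−x̄) = -160.7656
γ_1 = -160.7656 / 8 = -20.096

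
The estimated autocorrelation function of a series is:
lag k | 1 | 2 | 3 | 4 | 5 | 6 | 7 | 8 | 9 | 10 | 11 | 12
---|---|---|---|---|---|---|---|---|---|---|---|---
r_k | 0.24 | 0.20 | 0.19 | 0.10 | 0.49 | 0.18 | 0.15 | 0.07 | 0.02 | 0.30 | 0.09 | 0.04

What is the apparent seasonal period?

The largest autocorrelation is r_5 = 0.49, with a weaker echo at lag 10 (0.30); the remaining lags stay at or below 0.24. The elevated value at lag 1 (0.24), dropping to 0.20 at lag 2, reflects decaying short-term dependence rather than seasonality.
The dominant spike at lag 5 indicates a seasonal period of 5.

5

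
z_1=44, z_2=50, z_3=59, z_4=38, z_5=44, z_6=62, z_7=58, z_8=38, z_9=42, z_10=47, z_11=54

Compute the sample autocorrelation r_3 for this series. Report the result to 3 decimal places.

-0.041

Mean z̄ = (44 + 50 + 59 + 38 + 44 + 62 + 58 + 38 + 42 + 47 + 54)/11 = 48.7273
Numerator Σ_{t=1}^{8}(z_t−z̄)(z_{t+3}−z̄) = -29.5868
Denominator Σ(z_t−z̄)² = 720.1818
r_3 = -29.5868 / 720.1818 = -0.041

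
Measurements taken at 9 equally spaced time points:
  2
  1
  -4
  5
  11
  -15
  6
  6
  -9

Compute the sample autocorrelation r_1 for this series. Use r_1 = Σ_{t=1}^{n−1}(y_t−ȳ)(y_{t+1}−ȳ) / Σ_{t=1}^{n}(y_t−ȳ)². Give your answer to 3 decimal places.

Mean ȳ = (2 + 1 − 4 + 5 + 11 − 15 + 6 + 6 − 9)/9 = 0.3333
Numerator Σ_{t=1}^{8}(y_t−ȳ)(y_{t+1}−ȳ) = -243.4444
Denominator Σ(y_t−ȳ)² = 544.0000
r_1 = -243.4444 / 544.0000 = -0.448

-0.448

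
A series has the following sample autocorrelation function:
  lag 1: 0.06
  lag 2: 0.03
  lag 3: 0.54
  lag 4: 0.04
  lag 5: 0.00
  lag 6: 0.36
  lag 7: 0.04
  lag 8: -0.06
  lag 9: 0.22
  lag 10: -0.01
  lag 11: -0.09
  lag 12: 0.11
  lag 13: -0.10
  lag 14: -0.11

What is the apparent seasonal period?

3

The largest autocorrelation is r_3 = 0.54, with weaker echoes at lags 6 (0.36) and 9 (0.22); the remaining lags stay at or below 0.11.
The dominant spike at lag 3 indicates a seasonal period of 3.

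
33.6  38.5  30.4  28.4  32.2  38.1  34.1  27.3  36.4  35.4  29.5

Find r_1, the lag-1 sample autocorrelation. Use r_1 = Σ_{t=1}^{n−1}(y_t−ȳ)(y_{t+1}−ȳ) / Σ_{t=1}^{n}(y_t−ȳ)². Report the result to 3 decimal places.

-0.135

Mean ȳ = (33.6 + 38.5 + 30.4 + 28.4 + 32.2 + 38.1 + 34.1 + 27.3 + 36.4 + 35.4 + 29.5)/11 = 33.0818
Numerator Σ_{t=1}^{10}(y_t−ȳ)(y_{t+1}−ȳ) = -20.0376
Denominator Σ(y_t−ȳ)² = 148.3764
r_1 = -20.0376 / 148.3764 = -0.135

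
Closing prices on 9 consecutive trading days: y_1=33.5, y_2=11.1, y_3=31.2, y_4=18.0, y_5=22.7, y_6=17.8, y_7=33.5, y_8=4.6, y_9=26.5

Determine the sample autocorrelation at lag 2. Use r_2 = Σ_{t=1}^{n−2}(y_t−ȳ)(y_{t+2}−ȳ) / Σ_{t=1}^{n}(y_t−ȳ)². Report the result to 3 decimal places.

Mean ȳ = (33.5 + 11.1 + 31.2 + 18.0 + 22.7 + 17.8 + 33.5 + 4.6 + 26.5)/9 = 22.1000
Σ(y_t−ȳ)(y_{t+2}−ȳ) = (103.7400) + (45.1000) + (5.4600) + (17.6300) + (6.8400) + (75.2500) + (50.1600) = 304.1800
Denominator Σ(y_t−ȳ)² = 825.0000
r_2 = 304.1800 / 825.0000 = 0.369

0.369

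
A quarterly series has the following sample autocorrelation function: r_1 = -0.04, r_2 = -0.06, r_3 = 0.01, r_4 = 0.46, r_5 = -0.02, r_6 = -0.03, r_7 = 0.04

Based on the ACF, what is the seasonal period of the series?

4

The largest autocorrelation is r_4 = 0.46; the remaining lags stay at or below 0.04.
The dominant spike at lag 4 indicates a seasonal period of 4.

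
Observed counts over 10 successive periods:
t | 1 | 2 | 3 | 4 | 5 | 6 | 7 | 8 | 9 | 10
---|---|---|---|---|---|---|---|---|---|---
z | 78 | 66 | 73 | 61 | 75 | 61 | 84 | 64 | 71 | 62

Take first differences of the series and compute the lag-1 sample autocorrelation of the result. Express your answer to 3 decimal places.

-0.859

First differences Δz: -12, 7, -12, 14, -14, 23, -20, 7, -9
Mean of differences = -1.7778
Numerator Σ(Δz_t−Δz̄)(Δz_{t+1}−Δz̄) = -1511.2716
Denominator Σ(Δz_t−Δz̄)² = 1759.5556
r_1(Δz) = -1511.2716 / 1759.5556 = -0.859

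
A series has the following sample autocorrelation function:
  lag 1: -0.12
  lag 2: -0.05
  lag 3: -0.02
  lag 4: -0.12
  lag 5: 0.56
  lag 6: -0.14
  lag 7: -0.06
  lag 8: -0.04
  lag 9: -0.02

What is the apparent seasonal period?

The largest autocorrelation is r_5 = 0.56; the remaining lags stay at or below -0.02.
The dominant spike at lag 5 indicates a seasonal period of 5.

5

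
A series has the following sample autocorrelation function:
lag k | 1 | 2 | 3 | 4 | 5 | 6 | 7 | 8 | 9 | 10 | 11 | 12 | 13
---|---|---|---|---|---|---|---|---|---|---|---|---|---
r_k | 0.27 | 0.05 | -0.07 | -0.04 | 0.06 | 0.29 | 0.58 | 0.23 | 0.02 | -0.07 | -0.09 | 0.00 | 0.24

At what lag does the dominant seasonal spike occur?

The largest autocorrelation is r_7 = 0.58; the remaining lags stay at or below 0.29. The elevated value at lag 1 (0.27), dropping to 0.05 at lag 2, reflects decaying short-term dependence rather than seasonality.
The dominant spike at lag 7 indicates a seasonal period of 7.

7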